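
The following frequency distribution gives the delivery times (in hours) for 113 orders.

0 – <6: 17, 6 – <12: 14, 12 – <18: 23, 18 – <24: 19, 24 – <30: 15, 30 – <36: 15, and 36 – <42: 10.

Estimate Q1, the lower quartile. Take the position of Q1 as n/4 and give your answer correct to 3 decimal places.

Cumulative frequencies: 17, 31, 54, 73, 88, 103, 113
n = 113; position = n/4 = 28.25.
This falls in the class 6 – <12: L = 6, F = 17, f = 14, h = 6.
Lower quartile ≈ 6 + ((28.25 − 17) / 14) × 6 = 10.8214

10.821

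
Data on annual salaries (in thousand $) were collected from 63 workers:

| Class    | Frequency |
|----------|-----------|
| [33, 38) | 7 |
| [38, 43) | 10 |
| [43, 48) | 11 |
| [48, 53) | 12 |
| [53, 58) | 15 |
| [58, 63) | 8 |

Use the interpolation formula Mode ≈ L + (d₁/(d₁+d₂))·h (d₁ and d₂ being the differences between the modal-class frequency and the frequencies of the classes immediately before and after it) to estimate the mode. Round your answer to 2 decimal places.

54.50

Modal class: [53, 58) (highest frequency 15).
d₁ = 15 − 12 = 3, d₂ = 15 − 8 = 7
Mode ≈ 53 + (3/(3+7)) × 5 = 53 + 1.5000 = 54.5000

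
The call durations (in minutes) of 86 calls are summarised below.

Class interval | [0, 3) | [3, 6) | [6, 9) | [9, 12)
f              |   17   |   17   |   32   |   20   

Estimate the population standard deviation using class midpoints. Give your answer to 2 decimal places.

Midpoints: 1.5, 4.5, 7.5, 10.5
n = 86, Σfm = 552, mean = 6.4186
Σfm² = 4387.5
Σf(m − x̄)² = Σfm² − (Σfm)²/n = 4387.5 − 552²/86 = 844.4302
Population variance = 844.4302 / 86 = 9.8190
Standard deviation = √9.8190 = 3.1335

3.13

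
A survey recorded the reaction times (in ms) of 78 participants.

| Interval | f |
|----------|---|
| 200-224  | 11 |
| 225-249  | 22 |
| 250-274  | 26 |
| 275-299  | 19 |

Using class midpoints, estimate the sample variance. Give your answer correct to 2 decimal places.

624.90

Midpoints: 212, 237, 262, 287
n = 78, Σfm = 19811, mean = 253.9872
Σfm² = 5079857
Σf(m − x̄)² = Σfm² − (Σfm)²/n = 5079857 − 19811²/78 = 48116.9872
Sample variance = 48116.9872 / 77 = 624.8959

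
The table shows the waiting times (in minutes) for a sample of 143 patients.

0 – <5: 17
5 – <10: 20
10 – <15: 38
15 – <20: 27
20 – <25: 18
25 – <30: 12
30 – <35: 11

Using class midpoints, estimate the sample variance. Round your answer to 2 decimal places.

73.17

Midpoints: 2.5, 7.5, 12.5, 17.5, 22.5, 27.5, 32.5
n = 143, Σfm = 2232.5, mean = 15.6119
Σfm² = 45243.75
Σf(m − x̄)² = Σfm² − (Σfm)²/n = 45243.75 − 2232.5²/143 = 10390.2098
Sample variance = 10390.2098 / 142 = 73.1705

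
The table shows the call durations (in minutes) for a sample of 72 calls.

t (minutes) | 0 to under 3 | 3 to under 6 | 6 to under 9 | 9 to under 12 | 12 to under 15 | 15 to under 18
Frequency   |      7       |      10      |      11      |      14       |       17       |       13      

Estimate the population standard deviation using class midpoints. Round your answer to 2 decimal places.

4.77

Midpoints: 1.5, 4.5, 7.5, 10.5, 13.5, 16.5
n = 72, Σfm = 729, mean = 10.1250
Σfm² = 9018
Σf(m − x̄)² = Σfm² − (Σfm)²/n = 9018 − 729²/72 = 1636.8750
Population variance = 1636.8750 / 72 = 22.7344
Standard deviation = √22.7344 = 4.7681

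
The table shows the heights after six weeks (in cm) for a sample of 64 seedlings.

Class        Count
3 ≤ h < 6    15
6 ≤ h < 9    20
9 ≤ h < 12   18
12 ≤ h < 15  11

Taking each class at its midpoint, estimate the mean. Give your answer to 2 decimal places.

Midpoints: 4.5, 7.5, 10.5, 13.5
Σfm = 15×4.5 + 20×7.5 + 18×10.5 + 11×13.5 = 555
n = Σf = 64
Mean = 555 / 64 = 8.6719

8.67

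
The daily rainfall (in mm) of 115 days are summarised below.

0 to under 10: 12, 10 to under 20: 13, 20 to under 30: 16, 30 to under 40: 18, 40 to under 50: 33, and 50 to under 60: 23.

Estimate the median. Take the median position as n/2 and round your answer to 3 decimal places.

39.167

Cumulative frequencies: 12, 25, 41, 59, 92, 115
n = 115; position = n/2 = 57.5.
This falls in the class 30 to under 40: L = 30, F = 41, f = 18, h = 10.
Median ≈ 30 + ((57.5 − 41) / 18) × 10 = 39.1667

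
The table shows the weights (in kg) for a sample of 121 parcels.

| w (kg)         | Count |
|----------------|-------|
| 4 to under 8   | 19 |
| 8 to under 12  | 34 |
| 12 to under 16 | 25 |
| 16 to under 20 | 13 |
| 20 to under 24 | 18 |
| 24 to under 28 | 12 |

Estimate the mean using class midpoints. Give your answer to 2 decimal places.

14.43

Midpoints: 6, 10, 14, 18, 22, 26
Σfm = 19×6 + 34×10 + 25×14 + 13×18 + 18×22 + 12×26 = 1746
n = Σf = 121
Mean = 1746 / 121 = 14.4298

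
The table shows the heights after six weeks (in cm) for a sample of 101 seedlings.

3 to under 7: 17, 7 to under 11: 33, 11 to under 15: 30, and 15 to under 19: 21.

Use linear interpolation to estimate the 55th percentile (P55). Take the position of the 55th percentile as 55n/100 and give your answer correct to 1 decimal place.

11.7

Cumulative frequencies: 17, 50, 80, 101
n = 101; position = 55n/100 = 55.55.
This falls in the class 11 to under 15: L = 11, F = 50, f = 30, h = 4.
55th percentile ≈ 11 + ((55.55 − 50) / 30) × 4 = 11.7400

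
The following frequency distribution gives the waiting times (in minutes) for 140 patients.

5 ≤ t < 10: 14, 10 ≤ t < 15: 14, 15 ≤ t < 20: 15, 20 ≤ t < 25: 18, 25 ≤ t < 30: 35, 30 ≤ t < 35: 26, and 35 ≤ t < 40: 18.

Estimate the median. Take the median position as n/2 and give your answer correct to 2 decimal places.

26.29

Cumulative frequencies: 14, 28, 43, 61, 96, 122, 140
n = 140; position = n/2 = 70.
This falls in the class 25 ≤ t < 30: L = 25, F = 61, f = 35, h = 5.
Median ≈ 25 + ((70 − 61) / 35) × 5 = 26.2857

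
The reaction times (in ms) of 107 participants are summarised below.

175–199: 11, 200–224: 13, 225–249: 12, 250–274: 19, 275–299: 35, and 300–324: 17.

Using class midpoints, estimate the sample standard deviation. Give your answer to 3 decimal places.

Midpoints: 187, 212, 237, 262, 287, 312
n = 107, Σfm = 27984, mean = 261.5327
Σfm² = 7484958
Σf(m − x̄)² = Σfm² − (Σfm)²/n = 7484958 − 27984²/107 = 166226.6355
Sample variance = 166226.6355 / 106 = 1568.1758
Standard deviation = √1568.1758 = 39.6002

39.600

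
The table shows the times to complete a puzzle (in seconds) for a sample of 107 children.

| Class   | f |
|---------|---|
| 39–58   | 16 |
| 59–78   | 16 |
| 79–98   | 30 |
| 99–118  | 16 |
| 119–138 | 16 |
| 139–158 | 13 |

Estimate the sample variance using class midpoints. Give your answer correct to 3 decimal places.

Midpoints: 48.5, 68.5, 88.5, 108.5, 128.5, 148.5
n = 107, Σfm = 10249.5, mean = 95.7897
Σfm² = 1086910.75
Σf(m − x̄)² = Σfm² − (Σfm)²/n = 1086910.75 − 10249.5²/107 = 105114.0187
Sample variance = 105114.0187 / 106 = 991.6417

991.642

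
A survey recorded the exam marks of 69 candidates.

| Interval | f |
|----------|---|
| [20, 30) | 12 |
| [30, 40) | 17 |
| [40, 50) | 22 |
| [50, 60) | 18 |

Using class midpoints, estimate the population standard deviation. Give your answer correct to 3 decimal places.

10.449

Midpoints: 25, 35, 45, 55
n = 69, Σfm = 2875, mean = 41.6667
Σfm² = 127325
Σf(m − x̄)² = Σfm² − (Σfm)²/n = 127325 − 2875²/69 = 7533.3333
Population variance = 7533.3333 / 69 = 109.1787
Standard deviation = √109.1787 = 10.4489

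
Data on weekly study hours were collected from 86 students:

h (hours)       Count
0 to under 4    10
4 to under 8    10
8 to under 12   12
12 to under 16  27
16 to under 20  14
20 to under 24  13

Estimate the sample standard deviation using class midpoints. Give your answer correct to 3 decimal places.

Midpoints: 2, 6, 10, 14, 18, 22
n = 86, Σfm = 1116, mean = 12.9767
Σfm² = 17720
Σf(m − x̄)² = Σfm² − (Σfm)²/n = 17720 − 1116²/86 = 3237.9535
Sample variance = 3237.9535 / 85 = 38.0936
Standard deviation = √38.0936 = 6.1720

6.172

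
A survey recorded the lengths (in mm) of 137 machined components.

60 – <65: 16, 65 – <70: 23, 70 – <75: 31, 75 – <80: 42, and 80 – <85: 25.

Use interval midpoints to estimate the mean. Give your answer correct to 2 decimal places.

Midpoints: 62.5, 67.5, 72.5, 77.5, 82.5
Σfm = 16×62.5 + 23×67.5 + 31×72.5 + 42×77.5 + 25×82.5 = 10117.5
n = Σf = 137
Mean = 10117.5 / 137 = 73.8504

73.85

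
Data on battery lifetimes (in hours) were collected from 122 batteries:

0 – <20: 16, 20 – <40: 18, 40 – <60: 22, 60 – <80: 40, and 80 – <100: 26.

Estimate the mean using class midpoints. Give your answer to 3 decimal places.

56.885

Midpoints: 10, 30, 50, 70, 90
Σfm = 16×10 + 18×30 + 22×50 + 40×70 + 26×90 = 6940
n = Σf = 122
Mean = 6940 / 122 = 56.8852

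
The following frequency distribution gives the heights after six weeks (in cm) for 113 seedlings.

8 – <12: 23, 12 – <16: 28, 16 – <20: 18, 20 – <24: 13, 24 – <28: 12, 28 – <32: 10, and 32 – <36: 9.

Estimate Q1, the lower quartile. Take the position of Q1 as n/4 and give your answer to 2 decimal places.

12.75

Cumulative frequencies: 23, 51, 69, 82, 94, 104, 113
n = 113; position = n/4 = 28.25.
This falls in the class 12 – <16: L = 12, F = 23, f = 28, h = 4.
Lower quartile ≈ 12 + ((28.25 − 23) / 28) × 4 = 12.7500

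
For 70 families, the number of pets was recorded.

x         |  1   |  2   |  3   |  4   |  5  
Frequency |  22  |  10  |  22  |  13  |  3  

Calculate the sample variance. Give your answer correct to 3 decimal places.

Values: 1, 2, 3, 4, 5
n = 70, Σfx = 175, mean = 2.5000
Σfx² = 543
Σf(x − x̄)² = Σfx² − (Σfx)²/n = 543 − 175²/70 = 105.5000
Sample variance = 105.5000 / 69 = 1.5290

1.529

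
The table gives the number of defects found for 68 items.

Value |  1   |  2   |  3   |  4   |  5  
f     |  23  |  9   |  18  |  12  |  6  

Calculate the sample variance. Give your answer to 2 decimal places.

1.83

Values: 1, 2, 3, 4, 5
n = 68, Σfx = 173, mean = 2.5441
Σfx² = 563
Σf(x − x̄)² = Σfx² − (Σfx)²/n = 563 − 173²/68 = 122.8676
Sample variance = 122.8676 / 67 = 1.8338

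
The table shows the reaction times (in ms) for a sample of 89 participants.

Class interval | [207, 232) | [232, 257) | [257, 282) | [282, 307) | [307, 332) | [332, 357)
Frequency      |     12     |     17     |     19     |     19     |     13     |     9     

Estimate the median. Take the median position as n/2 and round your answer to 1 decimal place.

277.4

Cumulative frequencies: 12, 29, 48, 67, 80, 89
n = 89; position = n/2 = 44.5.
This falls in the class [257, 282): L = 257, F = 29, f = 19, h = 25.
Median ≈ 257 + ((44.5 − 29) / 19) × 25 = 277.3947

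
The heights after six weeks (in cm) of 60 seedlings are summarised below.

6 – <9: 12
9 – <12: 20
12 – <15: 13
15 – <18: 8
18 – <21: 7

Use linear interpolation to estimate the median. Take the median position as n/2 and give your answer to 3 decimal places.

11.700

Cumulative frequencies: 12, 32, 45, 53, 60
n = 60; position = n/2 = 30.
This falls in the class 9 – <12: L = 9, F = 12, f = 20, h = 3.
Median ≈ 9 + ((30 − 12) / 20) × 3 = 11.7000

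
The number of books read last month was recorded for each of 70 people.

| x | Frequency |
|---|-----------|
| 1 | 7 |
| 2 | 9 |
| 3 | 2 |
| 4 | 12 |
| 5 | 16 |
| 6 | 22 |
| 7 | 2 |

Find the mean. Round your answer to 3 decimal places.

Values: 1, 2, 3, 4, 5, 6, 7
Σfx = 7×1 + 9×2 + 2×3 + 12×4 + 16×5 + 22×6 + 2×7 = 305
n = Σf = 70
Mean = 305 / 70 = 4.3571

4.357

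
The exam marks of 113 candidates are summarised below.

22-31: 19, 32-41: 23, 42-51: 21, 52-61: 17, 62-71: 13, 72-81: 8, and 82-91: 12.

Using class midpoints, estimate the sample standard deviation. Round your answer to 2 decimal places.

19.04

Midpoints: 26.5, 36.5, 46.5, 56.5, 66.5, 76.5, 86.5
n = 113, Σfm = 5794.5, mean = 51.2788
Σfm² = 337754.25
Σf(m − x̄)² = Σfm² − (Σfm)²/n = 337754.25 − 5794.5²/113 = 40619.4690
Sample variance = 40619.4690 / 112 = 362.6738
Standard deviation = √362.6738 = 19.0440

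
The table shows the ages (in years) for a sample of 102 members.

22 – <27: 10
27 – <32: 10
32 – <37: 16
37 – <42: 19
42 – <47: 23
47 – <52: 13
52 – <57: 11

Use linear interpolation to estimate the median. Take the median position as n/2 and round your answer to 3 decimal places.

Cumulative frequencies: 10, 20, 36, 55, 78, 91, 102
n = 102; position = n/2 = 51.
This falls in the class 37 – <42: L = 37, F = 36, f = 19, h = 5.
Median ≈ 37 + ((51 − 36) / 19) × 5 = 40.9474

40.947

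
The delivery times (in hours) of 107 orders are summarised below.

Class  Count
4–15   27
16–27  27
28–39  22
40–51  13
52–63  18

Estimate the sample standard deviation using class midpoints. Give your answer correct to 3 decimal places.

Midpoints: 9.5, 21.5, 33.5, 45.5, 57.5
n = 107, Σfm = 3200.5, mean = 29.9112
Σfm² = 126032.75
Σf(m − x̄)² = Σfm² − (Σfm)²/n = 126032.75 − 3200.5²/107 = 30301.9065
Sample variance = 30301.9065 / 106 = 285.8670
Standard deviation = √285.8670 = 16.9076

16.908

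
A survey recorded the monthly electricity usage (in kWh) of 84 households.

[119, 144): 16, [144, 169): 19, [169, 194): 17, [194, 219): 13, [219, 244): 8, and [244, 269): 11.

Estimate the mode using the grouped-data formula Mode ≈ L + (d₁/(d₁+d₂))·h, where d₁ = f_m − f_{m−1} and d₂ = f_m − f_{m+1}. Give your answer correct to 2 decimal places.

Modal class: [144, 169) (highest frequency 19).
d₁ = 19 − 16 = 3, d₂ = 19 − 17 = 2
Mode ≈ 144 + (3/(3+2)) × 25 = 144 + 15.0000 = 159.0000

159.00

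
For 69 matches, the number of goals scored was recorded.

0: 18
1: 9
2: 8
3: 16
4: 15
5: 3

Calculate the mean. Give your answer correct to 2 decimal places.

Values: 0, 1, 2, 3, 4, 5
Σfx = 18×0 + 9×1 + 8×2 + 16×3 + 15×4 + 3×5 = 148
n = Σf = 69
Mean = 148 / 69 = 2.1449

2.14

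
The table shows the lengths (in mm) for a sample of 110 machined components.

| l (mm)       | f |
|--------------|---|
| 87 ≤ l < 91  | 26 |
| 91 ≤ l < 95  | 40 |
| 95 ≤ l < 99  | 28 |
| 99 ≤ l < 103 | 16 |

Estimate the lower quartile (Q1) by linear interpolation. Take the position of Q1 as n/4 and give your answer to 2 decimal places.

91.15

Cumulative frequencies: 26, 66, 94, 110
n = 110; position = n/4 = 27.5.
This falls in the class 91 ≤ l < 95: L = 91, F = 26, f = 40, h = 4.
Lower quartile ≈ 91 + ((27.5 − 26) / 40) × 4 = 91.1500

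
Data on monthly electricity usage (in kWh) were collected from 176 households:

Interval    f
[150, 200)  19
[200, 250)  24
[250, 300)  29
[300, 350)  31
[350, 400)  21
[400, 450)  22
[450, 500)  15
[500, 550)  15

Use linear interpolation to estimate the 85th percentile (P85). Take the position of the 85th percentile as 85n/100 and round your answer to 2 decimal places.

Cumulative frequencies: 19, 43, 72, 103, 124, 146, 161, 176
n = 176; position = 85n/100 = 149.6.
This falls in the class [450, 500): L = 450, F = 146, f = 15, h = 50.
85th percentile ≈ 450 + ((149.6 − 146) / 15) × 50 = 462.0000

462.00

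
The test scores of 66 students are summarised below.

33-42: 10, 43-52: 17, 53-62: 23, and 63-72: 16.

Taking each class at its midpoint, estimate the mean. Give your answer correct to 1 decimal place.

Midpoints: 37.5, 47.5, 57.5, 67.5
Σfm = 10×37.5 + 17×47.5 + 23×57.5 + 16×67.5 = 3585
n = Σf = 66
Mean = 3585 / 66 = 54.3182

54.3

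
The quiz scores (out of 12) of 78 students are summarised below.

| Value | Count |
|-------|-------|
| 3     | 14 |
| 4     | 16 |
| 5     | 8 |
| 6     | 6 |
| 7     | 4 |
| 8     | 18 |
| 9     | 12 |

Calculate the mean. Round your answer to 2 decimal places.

5.92

Values: 3, 4, 5, 6, 7, 8, 9
Σfx = 14×3 + 16×4 + 8×5 + 6×6 + 4×7 + 18×8 + 12×9 = 462
n = Σf = 78
Mean = 462 / 78 = 5.9231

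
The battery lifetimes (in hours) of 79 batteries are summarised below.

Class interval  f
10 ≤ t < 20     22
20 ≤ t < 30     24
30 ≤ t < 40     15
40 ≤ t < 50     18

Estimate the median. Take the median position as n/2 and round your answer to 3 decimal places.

Cumulative frequencies: 22, 46, 61, 79
n = 79; position = n/2 = 39.5.
This falls in the class 20 ≤ t < 30: L = 20, F = 22, f = 24, h = 10.
Median ≈ 20 + ((39.5 − 22) / 24) × 10 = 27.2917

27.292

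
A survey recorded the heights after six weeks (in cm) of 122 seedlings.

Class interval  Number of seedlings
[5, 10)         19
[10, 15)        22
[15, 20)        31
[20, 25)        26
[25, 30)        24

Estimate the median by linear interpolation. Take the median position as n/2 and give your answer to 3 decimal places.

18.226

Cumulative frequencies: 19, 41, 72, 98, 122
n = 122; position = n/2 = 61.
This falls in the class [15, 20): L = 15, F = 41, f = 31, h = 5.
Median ≈ 15 + ((61 − 41) / 31) × 5 = 18.2258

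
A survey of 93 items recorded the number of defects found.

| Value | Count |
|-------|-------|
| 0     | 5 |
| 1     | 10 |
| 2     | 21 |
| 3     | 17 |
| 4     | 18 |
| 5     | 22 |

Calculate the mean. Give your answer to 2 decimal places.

3.06

Values: 0, 1, 2, 3, 4, 5
Σfx = 5×0 + 10×1 + 21×2 + 17×3 + 18×4 + 22×5 = 285
n = Σf = 93
Mean = 285 / 93 = 3.0645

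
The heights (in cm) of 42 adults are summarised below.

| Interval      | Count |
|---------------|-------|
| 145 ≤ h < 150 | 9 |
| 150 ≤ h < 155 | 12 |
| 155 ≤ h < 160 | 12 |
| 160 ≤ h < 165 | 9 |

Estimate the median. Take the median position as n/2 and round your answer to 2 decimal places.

155.00

Cumulative frequencies: 9, 21, 33, 42
n = 42; position = n/2 = 21.
This falls in the class 150 ≤ h < 155: L = 150, F = 9, f = 12, h = 5.
Median ≈ 150 + ((21 − 9) / 12) × 5 = 155.0000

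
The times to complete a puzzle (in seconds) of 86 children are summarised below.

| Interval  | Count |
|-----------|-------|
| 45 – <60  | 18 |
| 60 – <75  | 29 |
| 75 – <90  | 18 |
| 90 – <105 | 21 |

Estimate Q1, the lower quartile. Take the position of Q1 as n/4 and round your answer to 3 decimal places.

61.810

Cumulative frequencies: 18, 47, 65, 86
n = 86; position = n/4 = 21.5.
This falls in the class 60 – <75: L = 60, F = 18, f = 29, h = 15.
Lower quartile ≈ 60 + ((21.5 − 18) / 29) × 15 = 61.8103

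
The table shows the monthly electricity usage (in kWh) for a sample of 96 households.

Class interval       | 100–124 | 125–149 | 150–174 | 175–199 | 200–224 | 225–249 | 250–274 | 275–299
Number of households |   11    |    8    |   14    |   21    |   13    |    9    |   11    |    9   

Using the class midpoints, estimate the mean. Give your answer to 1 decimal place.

Midpoints: 112, 137, 162, 187, 212, 237, 262, 287
Σfm = 11×112 + 8×137 + 14×162 + 21×187 + 13×212 + 9×237 + 11×262 + 9×287 = 18877
n = Σf = 96
Mean = 18877 / 96 = 196.6354

196.6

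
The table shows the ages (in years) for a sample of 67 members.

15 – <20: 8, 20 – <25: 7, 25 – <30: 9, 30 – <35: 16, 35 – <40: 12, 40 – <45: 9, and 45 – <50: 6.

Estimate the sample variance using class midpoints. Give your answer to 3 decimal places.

Midpoints: 17.5, 22.5, 27.5, 32.5, 37.5, 42.5, 47.5
n = 67, Σfm = 2182.5, mean = 32.5746
Σfm² = 76368.75
Σf(m − x̄)² = Σfm² − (Σfm)²/n = 76368.75 − 2182.5²/67 = 5274.6269
Sample variance = 5274.6269 / 66 = 79.9186

79.919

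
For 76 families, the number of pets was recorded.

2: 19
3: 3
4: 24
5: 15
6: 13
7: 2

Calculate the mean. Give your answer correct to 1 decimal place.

Values: 2, 3, 4, 5, 6, 7
Σfx = 19×2 + 3×3 + 24×4 + 15×5 + 13×6 + 2×7 = 310
n = Σf = 76
Mean = 310 / 76 = 4.0789

4.1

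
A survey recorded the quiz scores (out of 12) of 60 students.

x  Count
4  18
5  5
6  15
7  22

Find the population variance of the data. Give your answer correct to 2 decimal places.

1.55

Values: 4, 5, 6, 7
n = 60, Σfx = 341, mean = 5.6833
Σfx² = 2031
Σf(x − x̄)² = Σfx² − (Σfx)²/n = 2031 − 341²/60 = 92.9833
Population variance = 92.9833 / 60 = 1.5497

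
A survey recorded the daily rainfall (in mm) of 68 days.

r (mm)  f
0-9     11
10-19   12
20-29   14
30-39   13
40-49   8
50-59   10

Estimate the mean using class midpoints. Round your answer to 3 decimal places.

Midpoints: 4.5, 14.5, 24.5, 34.5, 44.5, 54.5
Σfm = 11×4.5 + 12×14.5 + 14×24.5 + 13×34.5 + 8×44.5 + 10×54.5 = 1916
n = Σf = 68
Mean = 1916 / 68 = 28.1765

28.176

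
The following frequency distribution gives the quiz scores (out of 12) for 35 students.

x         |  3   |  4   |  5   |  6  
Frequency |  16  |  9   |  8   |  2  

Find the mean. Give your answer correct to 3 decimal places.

3.886

Values: 3, 4, 5, 6
Σfx = 16×3 + 9×4 + 8×5 + 2×6 = 136
n = Σf = 35
Mean = 136 / 35 = 3.8857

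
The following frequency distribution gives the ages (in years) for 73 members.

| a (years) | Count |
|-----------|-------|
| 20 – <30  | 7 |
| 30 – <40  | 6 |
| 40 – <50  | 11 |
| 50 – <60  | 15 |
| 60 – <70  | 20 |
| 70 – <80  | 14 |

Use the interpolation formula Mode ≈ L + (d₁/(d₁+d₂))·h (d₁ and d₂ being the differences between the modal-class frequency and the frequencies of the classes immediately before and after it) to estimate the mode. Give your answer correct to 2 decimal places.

Modal class: 60 – <70 (highest frequency 20).
d₁ = 20 − 15 = 5, d₂ = 20 − 14 = 6
Mode ≈ 60 + (5/(5+6)) × 10 = 60 + 4.5455 = 64.5455

64.55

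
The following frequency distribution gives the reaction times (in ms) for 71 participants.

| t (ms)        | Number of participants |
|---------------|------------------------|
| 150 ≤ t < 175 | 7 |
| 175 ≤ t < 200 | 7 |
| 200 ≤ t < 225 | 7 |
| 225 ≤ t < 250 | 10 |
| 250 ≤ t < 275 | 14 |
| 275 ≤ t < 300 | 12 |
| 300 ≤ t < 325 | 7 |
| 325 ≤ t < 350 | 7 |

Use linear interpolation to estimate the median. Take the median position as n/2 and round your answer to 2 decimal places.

Cumulative frequencies: 7, 14, 21, 31, 45, 57, 64, 71
n = 71; position = n/2 = 35.5.
This falls in the class 250 ≤ t < 275: L = 250, F = 31, f = 14, h = 25.
Median ≈ 250 + ((35.5 − 31) / 14) × 25 = 258.0357

258.04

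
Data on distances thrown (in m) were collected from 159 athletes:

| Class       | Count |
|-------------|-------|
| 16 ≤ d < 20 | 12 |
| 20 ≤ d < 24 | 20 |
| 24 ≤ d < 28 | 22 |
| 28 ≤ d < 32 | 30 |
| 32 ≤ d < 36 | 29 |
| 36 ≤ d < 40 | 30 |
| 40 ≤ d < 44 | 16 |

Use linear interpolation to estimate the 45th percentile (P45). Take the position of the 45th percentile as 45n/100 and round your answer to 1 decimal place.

Cumulative frequencies: 12, 32, 54, 84, 113, 143, 159
n = 159; position = 45n/100 = 71.55.
This falls in the class 28 ≤ d < 32: L = 28, F = 54, f = 30, h = 4.
45th percentile ≈ 28 + ((71.55 − 54) / 30) × 4 = 30.3400

30.3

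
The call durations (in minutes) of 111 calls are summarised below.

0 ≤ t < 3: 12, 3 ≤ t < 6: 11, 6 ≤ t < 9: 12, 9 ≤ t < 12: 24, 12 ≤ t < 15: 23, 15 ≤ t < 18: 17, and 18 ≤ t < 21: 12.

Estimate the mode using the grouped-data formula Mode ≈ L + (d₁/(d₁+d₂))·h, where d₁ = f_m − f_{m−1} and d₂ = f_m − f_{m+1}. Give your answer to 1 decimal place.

Modal class: 9 ≤ t < 12 (highest frequency 24).
d₁ = 24 − 12 = 12, d₂ = 24 − 23 = 1
Mode ≈ 9 + (12/(12+1)) × 3 = 9 + 2.7692 = 11.7692

11.8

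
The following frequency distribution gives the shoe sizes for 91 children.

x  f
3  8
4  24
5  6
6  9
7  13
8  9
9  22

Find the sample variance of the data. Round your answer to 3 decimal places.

4.634

Values: 3, 4, 5, 6, 7, 8, 9
n = 91, Σfx = 565, mean = 6.2088
Σfx² = 3925
Σf(x − x̄)² = Σfx² − (Σfx)²/n = 3925 − 565²/91 = 417.0330
Sample variance = 417.0330 / 90 = 4.6337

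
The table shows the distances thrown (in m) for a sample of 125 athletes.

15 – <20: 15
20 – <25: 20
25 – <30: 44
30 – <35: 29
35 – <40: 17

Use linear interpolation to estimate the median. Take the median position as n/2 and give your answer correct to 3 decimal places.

Cumulative frequencies: 15, 35, 79, 108, 125
n = 125; position = n/2 = 62.5.
This falls in the class 25 – <30: L = 25, F = 35, f = 44, h = 5.
Median ≈ 25 + ((62.5 − 35) / 44) × 5 = 28.1250

28.125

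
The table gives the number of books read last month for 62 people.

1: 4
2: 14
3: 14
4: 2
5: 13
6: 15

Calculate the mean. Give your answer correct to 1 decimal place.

3.8

Values: 1, 2, 3, 4, 5, 6
Σfx = 4×1 + 14×2 + 14×3 + 2×4 + 13×5 + 15×6 = 237
n = Σf = 62
Mean = 237 / 62 = 3.8226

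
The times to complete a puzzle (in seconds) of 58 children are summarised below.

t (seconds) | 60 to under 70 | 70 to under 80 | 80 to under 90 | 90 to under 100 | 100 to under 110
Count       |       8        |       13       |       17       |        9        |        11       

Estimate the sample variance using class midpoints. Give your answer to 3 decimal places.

171.809

Midpoints: 65, 75, 85, 95, 105
n = 58, Σfm = 4950, mean = 85.3448
Σfm² = 432250
Σf(m − x̄)² = Σfm² − (Σfm)²/n = 432250 − 4950²/58 = 9793.1034
Sample variance = 9793.1034 / 57 = 171.8088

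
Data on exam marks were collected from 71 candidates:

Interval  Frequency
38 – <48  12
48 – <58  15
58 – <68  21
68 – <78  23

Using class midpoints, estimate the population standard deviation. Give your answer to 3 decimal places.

Midpoints: 43, 53, 63, 73
n = 71, Σfm = 4313, mean = 60.7465
Σfm² = 270239
Σf(m − x̄)² = Σfm² − (Σfm)²/n = 270239 − 4313²/71 = 8239.4366
Population variance = 8239.4366 / 71 = 116.0484
Standard deviation = √116.0484 = 10.7726

10.773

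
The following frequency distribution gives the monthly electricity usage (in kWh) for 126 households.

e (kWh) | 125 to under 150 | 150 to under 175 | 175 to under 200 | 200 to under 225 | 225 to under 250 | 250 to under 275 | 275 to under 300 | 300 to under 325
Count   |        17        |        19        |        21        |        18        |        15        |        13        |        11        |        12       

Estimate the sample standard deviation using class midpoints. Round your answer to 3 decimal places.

Midpoints: 137.5, 162.5, 187.5, 212.5, 237.5, 262.5, 287.5, 312.5
n = 126, Σfm = 27075, mean = 214.8810
Σfm² = 6197187.5
Σf(m − x̄)² = Σfm² − (Σfm)²/n = 6197187.5 − 27075²/126 = 379285.7143
Sample variance = 379285.7143 / 125 = 3034.2857
Standard deviation = √3034.2857 = 55.0844

55.084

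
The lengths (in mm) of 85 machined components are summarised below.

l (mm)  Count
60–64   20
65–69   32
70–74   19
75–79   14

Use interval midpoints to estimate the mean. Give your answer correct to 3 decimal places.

68.588

Midpoints: 62, 67, 72, 77
Σfm = 20×62 + 32×67 + 19×72 + 14×77 = 5830
n = Σf = 85
Mean = 5830 / 85 = 68.5882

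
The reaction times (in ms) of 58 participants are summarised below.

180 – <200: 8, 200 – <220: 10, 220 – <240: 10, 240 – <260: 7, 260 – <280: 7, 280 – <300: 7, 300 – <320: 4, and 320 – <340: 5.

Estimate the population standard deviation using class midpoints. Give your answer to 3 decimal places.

43.389

Midpoints: 190, 210, 230, 250, 270, 290, 310, 330
n = 58, Σfm = 14480, mean = 249.6552
Σfm² = 3724200
Σf(m − x̄)² = Σfm² − (Σfm)²/n = 3724200 − 14480²/58 = 109193.1034
Population variance = 109193.1034 / 58 = 1882.6397
Standard deviation = √1882.6397 = 43.3894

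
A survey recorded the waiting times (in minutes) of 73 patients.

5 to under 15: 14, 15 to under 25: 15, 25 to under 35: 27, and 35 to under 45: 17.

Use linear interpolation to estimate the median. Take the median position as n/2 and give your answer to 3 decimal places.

Cumulative frequencies: 14, 29, 56, 73
n = 73; position = n/2 = 36.5.
This falls in the class 25 to under 35: L = 25, F = 29, f = 27, h = 10.
Median ≈ 25 + ((36.5 − 29) / 27) × 10 = 27.7778

27.778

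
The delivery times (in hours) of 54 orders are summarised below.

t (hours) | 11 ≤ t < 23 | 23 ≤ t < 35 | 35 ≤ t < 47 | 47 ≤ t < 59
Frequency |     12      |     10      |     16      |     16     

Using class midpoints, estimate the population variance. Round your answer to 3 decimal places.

Midpoints: 17, 29, 41, 53
n = 54, Σfm = 1998, mean = 37.0000
Σfm² = 83718
Σf(m − x̄)² = Σfm² − (Σfm)²/n = 83718 − 1998²/54 = 9792.0000
Population variance = 9792.0000 / 54 = 181.3333

181.333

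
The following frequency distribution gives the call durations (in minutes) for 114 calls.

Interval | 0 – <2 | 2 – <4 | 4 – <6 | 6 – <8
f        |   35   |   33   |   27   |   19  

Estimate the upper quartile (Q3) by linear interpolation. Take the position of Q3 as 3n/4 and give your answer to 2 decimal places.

Cumulative frequencies: 35, 68, 95, 114
n = 114; position = 3n/4 = 85.5.
This falls in the class 4 – <6: L = 4, F = 68, f = 27, h = 2.
Upper quartile ≈ 4 + ((85.5 − 68) / 27) × 2 = 5.2963

5.30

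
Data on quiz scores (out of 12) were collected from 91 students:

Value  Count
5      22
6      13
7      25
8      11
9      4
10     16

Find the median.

Cumulative frequencies: 22, 35, 60, 71, 75, 91
n = 91, so the median is the value in position (n+1)/2 = 46.
Position 46 falls at value 7.

7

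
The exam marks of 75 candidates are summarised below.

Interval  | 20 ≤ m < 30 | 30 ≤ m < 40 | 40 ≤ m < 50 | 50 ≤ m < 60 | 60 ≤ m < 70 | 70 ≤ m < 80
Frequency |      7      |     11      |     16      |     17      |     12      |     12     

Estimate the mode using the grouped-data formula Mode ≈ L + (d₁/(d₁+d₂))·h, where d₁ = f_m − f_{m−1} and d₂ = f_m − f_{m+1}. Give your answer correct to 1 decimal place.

51.7

Modal class: 50 ≤ m < 60 (highest frequency 17).
d₁ = 17 − 16 = 1, d₂ = 17 − 12 = 5
Mode ≈ 50 + (1/(1+5)) × 10 = 50 + 1.6667 = 51.6667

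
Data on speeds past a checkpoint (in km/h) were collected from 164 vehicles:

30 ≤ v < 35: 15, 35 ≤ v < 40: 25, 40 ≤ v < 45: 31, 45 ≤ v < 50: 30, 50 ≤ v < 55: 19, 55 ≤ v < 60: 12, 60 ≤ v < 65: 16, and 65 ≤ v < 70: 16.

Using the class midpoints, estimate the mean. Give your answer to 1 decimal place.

Midpoints: 32.5, 37.5, 42.5, 47.5, 52.5, 57.5, 62.5, 67.5
Σfm = 15×32.5 + 25×37.5 + 31×42.5 + 30×47.5 + 19×52.5 + 12×57.5 + 16×62.5 + 16×67.5 = 7935
n = Σf = 164
Mean = 7935 / 164 = 48.3841

48.4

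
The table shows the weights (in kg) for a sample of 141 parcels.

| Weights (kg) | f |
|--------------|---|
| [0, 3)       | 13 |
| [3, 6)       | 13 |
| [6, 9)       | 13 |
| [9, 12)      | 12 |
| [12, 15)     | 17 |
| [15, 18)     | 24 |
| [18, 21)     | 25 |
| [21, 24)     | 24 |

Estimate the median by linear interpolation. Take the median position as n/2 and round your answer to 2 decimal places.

15.31

Cumulative frequencies: 13, 26, 39, 51, 68, 92, 117, 141
n = 141; position = n/2 = 70.5.
This falls in the class [15, 18): L = 15, F = 68, f = 24, h = 3.
Median ≈ 15 + ((70.5 − 68) / 24) × 3 = 15.3125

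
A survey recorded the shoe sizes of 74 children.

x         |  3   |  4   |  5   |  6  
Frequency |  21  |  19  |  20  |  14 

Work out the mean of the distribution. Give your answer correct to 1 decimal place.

Values: 3, 4, 5, 6
Σfx = 21×3 + 19×4 + 20×5 + 14×6 = 323
n = Σf = 74
Mean = 323 / 74 = 4.3649

4.4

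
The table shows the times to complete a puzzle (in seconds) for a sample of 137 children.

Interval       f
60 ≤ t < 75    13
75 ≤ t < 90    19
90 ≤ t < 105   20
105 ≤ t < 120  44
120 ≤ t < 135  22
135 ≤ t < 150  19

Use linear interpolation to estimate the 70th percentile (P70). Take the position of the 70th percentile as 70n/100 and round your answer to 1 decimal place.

120.0

Cumulative frequencies: 13, 32, 52, 96, 118, 137
n = 137; position = 70n/100 = 95.9.
This falls in the class 105 ≤ t < 120: L = 105, F = 52, f = 44, h = 15.
70th percentile ≈ 105 + ((95.9 − 52) / 44) × 15 = 119.9659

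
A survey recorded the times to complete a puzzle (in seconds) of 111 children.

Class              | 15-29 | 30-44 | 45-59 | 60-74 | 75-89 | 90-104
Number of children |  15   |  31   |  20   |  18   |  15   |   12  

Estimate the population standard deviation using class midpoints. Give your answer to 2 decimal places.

Midpoints: 22, 37, 52, 67, 82, 97
n = 111, Σfm = 6117, mean = 55.1081
Σfm² = 398349
Σf(m − x̄)² = Σfm² − (Σfm)²/n = 398349 − 6117²/111 = 61252.7027
Population variance = 61252.7027 / 111 = 551.8262
Standard deviation = √551.8262 = 23.4910

23.49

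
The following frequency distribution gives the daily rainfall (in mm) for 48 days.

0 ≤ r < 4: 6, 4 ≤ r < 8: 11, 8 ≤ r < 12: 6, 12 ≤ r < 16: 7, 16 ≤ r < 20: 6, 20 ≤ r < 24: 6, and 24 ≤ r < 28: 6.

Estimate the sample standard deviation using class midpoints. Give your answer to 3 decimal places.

Midpoints: 2, 6, 10, 14, 18, 22, 26
n = 48, Σfm = 632, mean = 13.1667
Σfm² = 11296
Σf(m − x̄)² = Σfm² − (Σfm)²/n = 11296 − 632²/48 = 2974.6667
Sample variance = 2974.6667 / 47 = 63.2908
Standard deviation = √63.2908 = 7.9556

7.956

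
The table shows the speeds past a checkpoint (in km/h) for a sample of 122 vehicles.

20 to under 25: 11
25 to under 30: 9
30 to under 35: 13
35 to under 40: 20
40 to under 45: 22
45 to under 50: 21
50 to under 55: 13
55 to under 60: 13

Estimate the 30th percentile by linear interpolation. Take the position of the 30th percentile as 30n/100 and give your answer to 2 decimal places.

Cumulative frequencies: 11, 20, 33, 53, 75, 96, 109, 122
n = 122; position = 30n/100 = 36.6.
This falls in the class 35 to under 40: L = 35, F = 33, f = 20, h = 5.
30th percentile ≈ 35 + ((36.6 − 33) / 20) × 5 = 35.9000

35.90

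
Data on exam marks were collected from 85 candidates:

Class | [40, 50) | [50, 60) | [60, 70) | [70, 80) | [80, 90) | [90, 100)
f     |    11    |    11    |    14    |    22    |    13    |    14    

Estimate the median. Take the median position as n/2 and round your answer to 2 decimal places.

Cumulative frequencies: 11, 22, 36, 58, 71, 85
n = 85; position = n/2 = 42.5.
This falls in the class [70, 80): L = 70, F = 36, f = 22, h = 10.
Median ≈ 70 + ((42.5 − 36) / 22) × 10 = 72.9545

72.95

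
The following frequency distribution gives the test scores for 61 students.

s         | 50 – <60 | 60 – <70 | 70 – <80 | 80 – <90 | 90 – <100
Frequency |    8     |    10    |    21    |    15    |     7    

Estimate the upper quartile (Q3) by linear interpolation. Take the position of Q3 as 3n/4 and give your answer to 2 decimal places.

Cumulative frequencies: 8, 18, 39, 54, 61
n = 61; position = 3n/4 = 45.75.
This falls in the class 80 – <90: L = 80, F = 39, f = 15, h = 10.
Upper quartile ≈ 80 + ((45.75 − 39) / 15) × 10 = 84.5000

84.50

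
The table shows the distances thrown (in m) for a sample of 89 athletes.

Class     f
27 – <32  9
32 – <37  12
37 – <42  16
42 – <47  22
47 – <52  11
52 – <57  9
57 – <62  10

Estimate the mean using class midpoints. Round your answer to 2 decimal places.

Midpoints: 29.5, 34.5, 39.5, 44.5, 49.5, 54.5, 59.5
Σfm = 9×29.5 + 12×34.5 + 16×39.5 + 22×44.5 + 11×49.5 + 9×54.5 + 10×59.5 = 3920.5
n = Σf = 89
Mean = 3920.5 / 89 = 44.0506

44.05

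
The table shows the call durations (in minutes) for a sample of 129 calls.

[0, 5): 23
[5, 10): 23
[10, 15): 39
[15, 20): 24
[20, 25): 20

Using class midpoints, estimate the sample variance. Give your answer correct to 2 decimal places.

42.74

Midpoints: 2.5, 7.5, 12.5, 17.5, 22.5
n = 129, Σfm = 1587.5, mean = 12.3062
Σfm² = 25006.25
Σf(m − x̄)² = Σfm² − (Σfm)²/n = 25006.25 − 1587.5²/129 = 5470.1550
Sample variance = 5470.1550 / 128 = 42.7356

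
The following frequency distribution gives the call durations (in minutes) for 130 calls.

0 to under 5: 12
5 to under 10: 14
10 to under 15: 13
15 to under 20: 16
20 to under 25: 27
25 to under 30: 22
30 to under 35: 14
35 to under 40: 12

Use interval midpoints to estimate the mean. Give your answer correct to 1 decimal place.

20.7

Midpoints: 2.5, 7.5, 12.5, 17.5, 22.5, 27.5, 32.5, 37.5
Σfm = 12×2.5 + 14×7.5 + 13×12.5 + 16×17.5 + 27×22.5 + 22×27.5 + 14×32.5 + 12×37.5 = 2695
n = Σf = 130
Mean = 2695 / 130 = 20.7308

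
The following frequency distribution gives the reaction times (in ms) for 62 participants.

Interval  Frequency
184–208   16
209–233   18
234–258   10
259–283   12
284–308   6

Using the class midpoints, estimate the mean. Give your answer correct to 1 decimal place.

Midpoints: 196, 221, 246, 271, 296
Σfm = 16×196 + 18×221 + 10×246 + 12×271 + 6×296 = 14602
n = Σf = 62
Mean = 14602 / 62 = 235.5161

235.5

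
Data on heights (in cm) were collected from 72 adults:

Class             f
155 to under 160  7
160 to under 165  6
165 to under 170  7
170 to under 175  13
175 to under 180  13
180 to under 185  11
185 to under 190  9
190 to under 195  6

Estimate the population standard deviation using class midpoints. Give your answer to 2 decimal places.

10.18

Midpoints: 157.5, 162.5, 167.5, 172.5, 177.5, 182.5, 187.5, 192.5
n = 72, Σfm = 12650, mean = 175.6944
Σfm² = 2230000
Σf(m − x̄)² = Σfm² − (Σfm)²/n = 2230000 − 12650²/72 = 7465.2778
Population variance = 7465.2778 / 72 = 103.6844
Standard deviation = √103.6844 = 10.1826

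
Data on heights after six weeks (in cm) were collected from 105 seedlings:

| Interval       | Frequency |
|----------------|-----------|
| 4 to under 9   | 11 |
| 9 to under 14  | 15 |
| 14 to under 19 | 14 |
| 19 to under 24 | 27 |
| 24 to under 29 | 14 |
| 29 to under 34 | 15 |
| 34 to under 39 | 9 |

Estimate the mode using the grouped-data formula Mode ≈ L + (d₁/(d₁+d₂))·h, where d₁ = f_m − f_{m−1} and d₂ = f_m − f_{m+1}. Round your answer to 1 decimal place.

21.5

Modal class: 19 to under 24 (highest frequency 27).
d₁ = 27 − 14 = 13, d₂ = 27 − 14 = 13
Mode ≈ 19 + (13/(13+13)) × 5 = 19 + 2.5000 = 21.5000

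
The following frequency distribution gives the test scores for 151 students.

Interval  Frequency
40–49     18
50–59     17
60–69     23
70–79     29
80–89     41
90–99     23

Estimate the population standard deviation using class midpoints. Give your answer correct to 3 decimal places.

Midpoints: 44.5, 54.5, 64.5, 74.5, 84.5, 94.5
n = 151, Σfm = 11009.5, mean = 72.9106
Σfm² = 840927.75
Σf(m − x̄)² = Σfm² − (Σfm)²/n = 840927.75 − 11009.5²/151 = 38218.5430
Population variance = 38218.5430 / 151 = 253.1029
Standard deviation = √253.1029 = 15.9092

15.909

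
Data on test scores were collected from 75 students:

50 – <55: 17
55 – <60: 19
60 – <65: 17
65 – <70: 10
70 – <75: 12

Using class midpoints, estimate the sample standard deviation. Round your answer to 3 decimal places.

6.882

Midpoints: 52.5, 57.5, 62.5, 67.5, 72.5
n = 75, Σfm = 4592.5, mean = 61.2333
Σfm² = 284718.75
Σf(m − x̄)² = Σfm² − (Σfm)²/n = 284718.75 − 4592.5²/75 = 3504.6667
Sample variance = 3504.6667 / 74 = 47.3604
Standard deviation = √47.3604 = 6.8819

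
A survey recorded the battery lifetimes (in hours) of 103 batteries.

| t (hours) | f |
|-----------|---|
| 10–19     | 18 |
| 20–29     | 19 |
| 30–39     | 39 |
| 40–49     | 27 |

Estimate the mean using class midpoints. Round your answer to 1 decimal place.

31.8

Midpoints: 14.5, 24.5, 34.5, 44.5
Σfm = 18×14.5 + 19×24.5 + 39×34.5 + 27×44.5 = 3273.5
n = Σf = 103
Mean = 3273.5 / 103 = 31.7816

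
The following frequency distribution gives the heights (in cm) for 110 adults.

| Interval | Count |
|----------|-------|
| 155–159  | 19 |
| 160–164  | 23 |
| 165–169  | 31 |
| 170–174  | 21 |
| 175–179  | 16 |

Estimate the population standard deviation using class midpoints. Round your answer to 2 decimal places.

Midpoints: 157, 162, 167, 172, 177
n = 110, Σfm = 18330, mean = 166.6364
Σfm² = 3059030
Σf(m − x̄)² = Σfm² − (Σfm)²/n = 3059030 − 18330²/110 = 4585.4545
Population variance = 4585.4545 / 110 = 41.6860
Standard deviation = √41.6860 = 6.4565

6.46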